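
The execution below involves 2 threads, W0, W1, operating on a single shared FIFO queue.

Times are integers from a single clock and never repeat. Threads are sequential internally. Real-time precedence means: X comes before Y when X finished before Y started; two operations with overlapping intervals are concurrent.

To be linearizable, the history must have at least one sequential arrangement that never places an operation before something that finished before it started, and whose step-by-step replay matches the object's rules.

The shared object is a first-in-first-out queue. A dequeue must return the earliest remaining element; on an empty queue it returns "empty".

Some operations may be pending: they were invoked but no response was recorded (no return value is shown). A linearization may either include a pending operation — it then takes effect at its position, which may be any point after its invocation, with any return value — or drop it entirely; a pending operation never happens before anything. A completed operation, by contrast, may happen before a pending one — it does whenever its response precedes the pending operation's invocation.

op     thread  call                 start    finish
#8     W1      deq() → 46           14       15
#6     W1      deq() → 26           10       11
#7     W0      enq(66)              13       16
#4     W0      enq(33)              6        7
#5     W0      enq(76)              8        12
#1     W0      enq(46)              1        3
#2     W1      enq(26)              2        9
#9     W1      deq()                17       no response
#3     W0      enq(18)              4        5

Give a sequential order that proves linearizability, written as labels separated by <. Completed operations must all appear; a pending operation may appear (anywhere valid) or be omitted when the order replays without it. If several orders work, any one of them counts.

#2 < #1 < #3 < #4 < #5 < #6 < #7 < #8

step 1: #2 enq(26) — queue <26>
step 2: #1 enq(46) — queue <26,46>
step 3: #3 enq(18) — queue <26,46,18>
step 4: #4 enq(33) — queue <26,46,18,33>
step 5: #5 enq(76) — queue <26,46,18,33,76>
step 6: #6 deq() → 26 — queue <46,18,33,76>
step 7: #7 enq(66) — queue <46,18,33,76,66>
step 8: #8 deq() → 46 — queue <18,33,76,66>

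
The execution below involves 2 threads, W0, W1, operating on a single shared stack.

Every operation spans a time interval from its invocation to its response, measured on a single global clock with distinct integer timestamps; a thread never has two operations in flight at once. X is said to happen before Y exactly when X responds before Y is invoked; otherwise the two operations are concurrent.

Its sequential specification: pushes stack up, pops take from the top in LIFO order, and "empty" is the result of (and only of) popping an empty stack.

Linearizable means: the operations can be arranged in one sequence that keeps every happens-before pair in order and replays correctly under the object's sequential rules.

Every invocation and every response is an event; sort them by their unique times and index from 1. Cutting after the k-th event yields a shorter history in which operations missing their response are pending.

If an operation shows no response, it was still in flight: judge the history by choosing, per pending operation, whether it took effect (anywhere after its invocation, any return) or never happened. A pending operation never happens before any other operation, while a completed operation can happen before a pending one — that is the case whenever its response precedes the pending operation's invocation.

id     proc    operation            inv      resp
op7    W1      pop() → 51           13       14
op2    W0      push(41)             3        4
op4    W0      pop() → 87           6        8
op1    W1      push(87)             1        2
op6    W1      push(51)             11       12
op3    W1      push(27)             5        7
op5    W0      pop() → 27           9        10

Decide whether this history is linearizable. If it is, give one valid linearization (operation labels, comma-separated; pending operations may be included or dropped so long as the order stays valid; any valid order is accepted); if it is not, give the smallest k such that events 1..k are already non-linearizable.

already the first 8 events (up to op4's response at time 8) admit no linearization; the first 7 still do
the 4 completed operations admit 2 real-time orders; each fails the stack replay
e.g. op1, op2, op3, op4: illegal at step 4, since op4 pop() → 87 cannot apply there
e.g. op1, op2, op4, op3: illegal at step 3, since op4 pop() → 87 cannot apply there

not linearizable — minimal violating prefix: 8 events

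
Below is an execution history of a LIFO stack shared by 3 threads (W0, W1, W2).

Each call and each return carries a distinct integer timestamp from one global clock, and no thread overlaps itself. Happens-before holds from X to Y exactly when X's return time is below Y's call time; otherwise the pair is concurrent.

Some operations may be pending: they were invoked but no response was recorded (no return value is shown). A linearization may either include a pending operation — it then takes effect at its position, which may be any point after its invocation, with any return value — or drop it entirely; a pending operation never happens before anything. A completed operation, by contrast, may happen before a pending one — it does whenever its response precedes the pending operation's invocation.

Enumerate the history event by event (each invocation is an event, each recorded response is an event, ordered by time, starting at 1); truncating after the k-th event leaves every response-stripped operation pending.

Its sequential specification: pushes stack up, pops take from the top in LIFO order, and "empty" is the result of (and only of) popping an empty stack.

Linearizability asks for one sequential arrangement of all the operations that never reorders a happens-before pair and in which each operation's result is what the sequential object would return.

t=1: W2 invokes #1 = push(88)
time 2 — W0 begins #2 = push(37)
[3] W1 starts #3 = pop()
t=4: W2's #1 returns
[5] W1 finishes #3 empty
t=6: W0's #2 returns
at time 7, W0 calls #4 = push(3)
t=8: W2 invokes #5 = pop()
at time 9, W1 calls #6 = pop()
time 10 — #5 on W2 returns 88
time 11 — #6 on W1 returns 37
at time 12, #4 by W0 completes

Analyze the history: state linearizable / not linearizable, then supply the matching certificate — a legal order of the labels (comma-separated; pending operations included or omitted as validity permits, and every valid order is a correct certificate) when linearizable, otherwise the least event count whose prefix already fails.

1. #3 pop() → empty, leaving stack <>
2. #1 push(88), leaving stack <88>
3. #2 push(37), leaving stack <88,37>
4. #6 pop() → 37, leaving stack <88>
5. #5 pop() → 88, leaving stack <>
6. #4 push(3), leaving stack <3>

linearizable — witness: #3, #1, #2, #6, #5, #4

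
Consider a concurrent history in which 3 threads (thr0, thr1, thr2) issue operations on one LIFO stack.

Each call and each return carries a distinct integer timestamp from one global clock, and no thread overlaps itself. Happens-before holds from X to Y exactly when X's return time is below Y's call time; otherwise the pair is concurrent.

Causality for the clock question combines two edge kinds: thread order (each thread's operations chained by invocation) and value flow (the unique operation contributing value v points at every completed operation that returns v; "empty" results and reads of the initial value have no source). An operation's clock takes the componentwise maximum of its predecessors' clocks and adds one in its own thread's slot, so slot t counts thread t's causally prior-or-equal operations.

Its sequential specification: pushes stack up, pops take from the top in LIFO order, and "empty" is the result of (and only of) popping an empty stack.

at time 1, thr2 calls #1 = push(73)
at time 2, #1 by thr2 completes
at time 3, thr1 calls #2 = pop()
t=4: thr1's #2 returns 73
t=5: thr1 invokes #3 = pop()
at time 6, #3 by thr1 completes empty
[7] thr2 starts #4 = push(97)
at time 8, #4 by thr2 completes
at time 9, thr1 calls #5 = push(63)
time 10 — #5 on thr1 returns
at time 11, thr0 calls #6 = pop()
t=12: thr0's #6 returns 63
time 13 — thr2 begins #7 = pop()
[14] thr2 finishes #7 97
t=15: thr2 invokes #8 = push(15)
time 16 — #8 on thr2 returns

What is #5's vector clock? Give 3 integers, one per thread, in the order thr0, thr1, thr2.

invoked at 1, #1 has no predecessors; its own thr2 bump gives (0, 0, 1)
from VC(#1)=(0, 0, 1), #4 (invoked 7) maxes components and bumps thr2 → (0, 0, 2)
from VC(#1)=(0, 0, 1), #2 (invoked 3) maxes components and bumps thr1 → (0, 1, 1)
from VC(#4)=(0, 0, 2), #7 (invoked 13) maxes components and bumps thr2 → (0, 0, 3)
from VC(#2)=(0, 1, 1), #3 (invoked 5) maxes components and bumps thr1 → (0, 2, 1)
from VC(#7)=(0, 0, 3), #8 (invoked 15) maxes components and bumps thr2 → (0, 0, 4)
from VC(#3)=(0, 2, 1), #5 (invoked 9) maxes components and bumps thr1 → (0, 3, 1)
from VC(#5)=(0, 3, 1), #6 (invoked 11) maxes components and bumps thr0 → (1, 3, 1)
target: VC(#5) = (0, 3, 1)

(0, 3, 1)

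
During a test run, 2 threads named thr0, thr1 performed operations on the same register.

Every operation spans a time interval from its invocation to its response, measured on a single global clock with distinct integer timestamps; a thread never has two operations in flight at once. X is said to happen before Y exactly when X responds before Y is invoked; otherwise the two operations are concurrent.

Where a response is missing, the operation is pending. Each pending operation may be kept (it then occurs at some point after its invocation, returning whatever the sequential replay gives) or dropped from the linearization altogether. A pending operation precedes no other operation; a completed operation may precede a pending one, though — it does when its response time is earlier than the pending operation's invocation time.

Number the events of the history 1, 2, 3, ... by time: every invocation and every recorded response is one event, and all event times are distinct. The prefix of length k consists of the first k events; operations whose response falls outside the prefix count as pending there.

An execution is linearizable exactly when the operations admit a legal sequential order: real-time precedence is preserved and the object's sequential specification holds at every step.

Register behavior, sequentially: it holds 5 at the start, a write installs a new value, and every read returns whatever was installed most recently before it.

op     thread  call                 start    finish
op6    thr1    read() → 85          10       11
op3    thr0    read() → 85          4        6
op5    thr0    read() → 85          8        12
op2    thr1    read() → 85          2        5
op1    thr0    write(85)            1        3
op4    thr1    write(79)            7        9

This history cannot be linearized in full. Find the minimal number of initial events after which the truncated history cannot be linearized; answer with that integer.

a valid linearization of events 1..10 exists, for instance op1, op2, op3, op4:
1. op1 write(85), leaving value 85
2. op2 read() → 85, leaving value 85
3. op3 read() → 85, leaving value 85
4. op4 write(79), leaving value 79
event 11 — op6's response, time 11 — after it, nothing linearizes
every completion of the 1 pending operation (op5) was checked; none linearizes
for example op1, op2, op3, op4, op6 (pending dropped) fails at step 5: op6 read() → 85 is not legal there
for example op1, op3, op2, op4, op6 (pending dropped) fails at step 5: op6 read() → 85 is not legal there

11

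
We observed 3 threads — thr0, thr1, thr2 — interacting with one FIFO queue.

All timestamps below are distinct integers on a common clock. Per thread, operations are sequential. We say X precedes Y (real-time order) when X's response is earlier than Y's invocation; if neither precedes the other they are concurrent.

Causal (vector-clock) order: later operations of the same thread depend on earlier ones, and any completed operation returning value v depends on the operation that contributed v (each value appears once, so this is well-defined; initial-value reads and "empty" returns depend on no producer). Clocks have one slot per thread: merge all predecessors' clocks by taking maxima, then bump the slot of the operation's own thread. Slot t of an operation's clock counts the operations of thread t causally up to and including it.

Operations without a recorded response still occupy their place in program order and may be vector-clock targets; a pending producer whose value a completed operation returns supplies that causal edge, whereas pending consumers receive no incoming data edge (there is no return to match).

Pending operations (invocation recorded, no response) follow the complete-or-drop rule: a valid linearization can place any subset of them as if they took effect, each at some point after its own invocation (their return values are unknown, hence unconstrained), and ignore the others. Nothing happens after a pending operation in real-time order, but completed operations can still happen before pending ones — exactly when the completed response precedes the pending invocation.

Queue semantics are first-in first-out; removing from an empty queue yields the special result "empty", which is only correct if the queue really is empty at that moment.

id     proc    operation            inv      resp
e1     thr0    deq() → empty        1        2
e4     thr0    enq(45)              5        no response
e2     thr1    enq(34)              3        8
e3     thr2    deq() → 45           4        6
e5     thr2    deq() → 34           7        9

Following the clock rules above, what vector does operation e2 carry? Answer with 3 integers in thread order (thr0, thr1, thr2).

(0, 1, 0)

no predecessors for e2 (invoked 3): thr1 increments from zero → (0, 1, 0)
no predecessors for e1 (invoked 1): thr0 increments from zero → (1, 0, 0)
e4 (invocation 5): componentwise max over VC(e1)=(1, 0, 0), +1 at thr0, giving (2, 0, 0)
e3 (invocation 4): componentwise max over VC(e4)=(2, 0, 0), +1 at thr2, giving (2, 0, 1)
e5 (invocation 7): componentwise max over VC(e2)=(0, 1, 0), VC(e3)=(2, 0, 1), +1 at thr2, giving (2, 1, 2)
target: VC(e2) = (0, 1, 0)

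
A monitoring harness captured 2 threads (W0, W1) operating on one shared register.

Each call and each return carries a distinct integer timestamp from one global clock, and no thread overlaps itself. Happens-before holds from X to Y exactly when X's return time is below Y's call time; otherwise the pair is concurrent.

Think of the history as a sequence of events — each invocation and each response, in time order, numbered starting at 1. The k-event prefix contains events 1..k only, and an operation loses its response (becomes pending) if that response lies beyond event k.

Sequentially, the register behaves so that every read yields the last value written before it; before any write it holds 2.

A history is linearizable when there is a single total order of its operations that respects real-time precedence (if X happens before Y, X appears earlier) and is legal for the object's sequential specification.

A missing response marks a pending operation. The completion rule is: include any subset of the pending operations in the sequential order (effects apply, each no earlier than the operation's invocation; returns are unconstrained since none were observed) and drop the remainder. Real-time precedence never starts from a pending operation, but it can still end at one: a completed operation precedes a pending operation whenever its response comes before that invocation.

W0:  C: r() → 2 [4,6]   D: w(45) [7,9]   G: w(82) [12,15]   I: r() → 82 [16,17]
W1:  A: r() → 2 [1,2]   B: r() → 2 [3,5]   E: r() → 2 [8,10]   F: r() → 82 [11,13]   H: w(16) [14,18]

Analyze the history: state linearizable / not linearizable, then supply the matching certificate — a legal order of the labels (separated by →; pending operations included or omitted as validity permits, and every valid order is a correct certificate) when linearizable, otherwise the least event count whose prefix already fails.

step 1: A r() → 2 — value 2
step 2: B r() → 2 — value 2
step 3: C r() → 2 — value 2
step 4: E r() → 2 — value 2
step 5: D w(45) — value 45
step 6: G w(82) — value 82
step 7: F r() → 82 — value 82
step 8: I r() → 82 — value 82
step 9: H w(16) — value 16

linearizable — witness: A → B → C → E → D → G → F → I → H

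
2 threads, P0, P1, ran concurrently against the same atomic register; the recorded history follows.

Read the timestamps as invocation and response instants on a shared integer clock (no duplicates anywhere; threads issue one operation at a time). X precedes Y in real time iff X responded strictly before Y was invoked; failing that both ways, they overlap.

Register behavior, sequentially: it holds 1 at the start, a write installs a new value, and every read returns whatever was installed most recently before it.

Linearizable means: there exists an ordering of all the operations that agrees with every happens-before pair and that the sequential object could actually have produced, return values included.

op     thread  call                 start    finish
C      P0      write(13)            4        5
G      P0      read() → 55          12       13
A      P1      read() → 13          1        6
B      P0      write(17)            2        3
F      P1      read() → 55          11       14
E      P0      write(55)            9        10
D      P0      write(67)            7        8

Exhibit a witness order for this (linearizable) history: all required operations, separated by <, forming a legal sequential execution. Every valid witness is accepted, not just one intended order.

B < C < A < D < E < F < G

step 1: B write(17) — value 17
step 2: C write(13) — value 13
step 3: A read() → 13 — value 13
step 4: D write(67) — value 67
step 5: E write(55) — value 55
step 6: F read() → 55 — value 55
step 7: G read() → 55 — value 55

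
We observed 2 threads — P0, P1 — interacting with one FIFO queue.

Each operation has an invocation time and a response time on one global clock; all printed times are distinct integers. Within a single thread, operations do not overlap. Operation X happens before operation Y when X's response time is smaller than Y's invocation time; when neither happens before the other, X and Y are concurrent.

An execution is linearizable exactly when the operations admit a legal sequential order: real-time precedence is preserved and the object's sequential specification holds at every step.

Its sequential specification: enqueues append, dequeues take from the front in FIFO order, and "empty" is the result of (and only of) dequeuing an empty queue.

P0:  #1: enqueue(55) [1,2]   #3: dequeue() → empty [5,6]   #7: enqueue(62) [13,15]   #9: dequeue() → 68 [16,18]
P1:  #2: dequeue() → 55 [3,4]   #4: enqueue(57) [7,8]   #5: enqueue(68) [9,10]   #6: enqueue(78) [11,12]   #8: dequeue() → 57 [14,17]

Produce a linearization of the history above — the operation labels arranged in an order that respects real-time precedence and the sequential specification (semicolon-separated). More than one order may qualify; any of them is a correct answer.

#1; #2; #3; #4; #5; #6; #7; #8; #9

after step 1 (#1 enqueue(55)): queue <55>
after step 2 (#2 dequeue() → 55): queue <>
after step 3 (#3 dequeue() → empty): queue <>
after step 4 (#4 enqueue(57)): queue <57>
after step 5 (#5 enqueue(68)): queue <57,68>
after step 6 (#6 enqueue(78)): queue <57,68,78>
after step 7 (#7 enqueue(62)): queue <57,68,78,62>
after step 8 (#8 dequeue() → 57): queue <68,78,62>
after step 9 (#9 dequeue() → 68): queue <78,62>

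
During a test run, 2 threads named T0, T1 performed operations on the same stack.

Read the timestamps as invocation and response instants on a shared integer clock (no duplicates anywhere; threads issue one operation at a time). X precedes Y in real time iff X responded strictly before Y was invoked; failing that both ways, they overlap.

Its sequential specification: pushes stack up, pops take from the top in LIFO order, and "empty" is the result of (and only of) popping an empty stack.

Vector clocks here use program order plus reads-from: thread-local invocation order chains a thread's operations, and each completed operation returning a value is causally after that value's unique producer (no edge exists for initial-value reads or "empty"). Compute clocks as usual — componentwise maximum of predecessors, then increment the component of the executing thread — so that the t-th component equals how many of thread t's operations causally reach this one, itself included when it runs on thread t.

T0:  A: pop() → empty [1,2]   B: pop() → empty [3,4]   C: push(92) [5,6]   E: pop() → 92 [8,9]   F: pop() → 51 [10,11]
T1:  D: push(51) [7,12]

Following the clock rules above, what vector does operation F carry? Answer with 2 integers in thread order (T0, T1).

(5, 1)

no predecessors for D (invoked 7): T1 increments from zero → (0, 1)
no predecessors for A (invoked 1): T0 increments from zero → (1, 0)
VC(B, invoked at 3): max of VC(A)=(1, 0), then +1 on thread T0 → (2, 0)
VC(C, invoked at 5): max of VC(B)=(2, 0), then +1 on thread T0 → (3, 0)
VC(E, invoked at 8): max of VC(C)=(3, 0), then +1 on thread T0 → (4, 0)
VC(F, invoked at 10): max of VC(D)=(0, 1), VC(E)=(4, 0), then +1 on thread T0 → (5, 1)
target: VC(F) = (5, 1)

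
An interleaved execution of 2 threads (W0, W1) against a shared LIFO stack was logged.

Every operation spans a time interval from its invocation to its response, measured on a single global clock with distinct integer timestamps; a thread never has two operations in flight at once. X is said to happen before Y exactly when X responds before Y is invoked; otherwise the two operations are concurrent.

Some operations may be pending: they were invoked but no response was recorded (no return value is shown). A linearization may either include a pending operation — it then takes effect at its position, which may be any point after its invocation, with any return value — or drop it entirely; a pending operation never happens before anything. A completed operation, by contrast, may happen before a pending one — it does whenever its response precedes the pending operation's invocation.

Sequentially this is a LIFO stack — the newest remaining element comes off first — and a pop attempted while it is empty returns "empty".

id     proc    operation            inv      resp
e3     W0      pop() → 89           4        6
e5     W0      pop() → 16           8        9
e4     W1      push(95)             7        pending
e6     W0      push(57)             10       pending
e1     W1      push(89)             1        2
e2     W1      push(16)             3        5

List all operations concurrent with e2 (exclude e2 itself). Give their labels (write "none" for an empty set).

e3

overlap test against e2 [3,5]: concurrent iff the interval meets 3..5
e1 [1,2]: before
e3 [4,6]: concurrent
e4 [7,…): after
e5 [8,9]: after
e6 [10,…): after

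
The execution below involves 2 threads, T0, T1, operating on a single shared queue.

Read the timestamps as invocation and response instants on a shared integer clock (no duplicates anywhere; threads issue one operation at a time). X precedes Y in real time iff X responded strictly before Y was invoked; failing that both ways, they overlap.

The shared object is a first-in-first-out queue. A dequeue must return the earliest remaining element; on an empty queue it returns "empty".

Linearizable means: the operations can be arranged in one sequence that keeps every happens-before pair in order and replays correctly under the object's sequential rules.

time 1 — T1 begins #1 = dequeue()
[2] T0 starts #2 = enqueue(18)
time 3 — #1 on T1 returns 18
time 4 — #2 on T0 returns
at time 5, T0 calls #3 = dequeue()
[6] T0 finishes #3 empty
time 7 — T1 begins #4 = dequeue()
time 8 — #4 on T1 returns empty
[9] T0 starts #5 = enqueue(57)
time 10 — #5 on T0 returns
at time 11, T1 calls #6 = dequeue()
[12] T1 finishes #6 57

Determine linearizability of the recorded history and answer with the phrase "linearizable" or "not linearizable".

witness order: #2, #1, #3, #4, #5, #6
1. #2 enqueue(18), leaving queue <18>
2. #1 dequeue() → 18, leaving queue <>
3. #3 dequeue() → empty, leaving queue <>
4. #4 dequeue() → empty, leaving queue <>
5. #5 enqueue(57), leaving queue <57>
6. #6 dequeue() → 57, leaving queue <>

linearizable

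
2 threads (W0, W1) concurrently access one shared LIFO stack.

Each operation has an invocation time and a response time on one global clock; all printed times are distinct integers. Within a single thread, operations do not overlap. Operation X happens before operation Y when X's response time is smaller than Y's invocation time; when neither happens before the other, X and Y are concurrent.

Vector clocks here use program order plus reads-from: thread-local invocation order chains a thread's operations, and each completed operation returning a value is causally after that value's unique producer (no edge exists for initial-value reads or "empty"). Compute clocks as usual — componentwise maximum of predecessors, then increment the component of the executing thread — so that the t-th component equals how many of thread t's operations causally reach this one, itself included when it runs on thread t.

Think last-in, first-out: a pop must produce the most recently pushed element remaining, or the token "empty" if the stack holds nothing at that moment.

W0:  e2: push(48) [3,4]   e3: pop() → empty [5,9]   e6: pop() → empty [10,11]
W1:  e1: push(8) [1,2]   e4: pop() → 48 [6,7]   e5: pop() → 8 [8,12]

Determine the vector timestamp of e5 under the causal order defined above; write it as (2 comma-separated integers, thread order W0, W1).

no predecessors for e1 (invoked 1): W1 increments from zero → (0, 1)
no predecessors for e2 (invoked 3): W0 increments from zero → (1, 0)
e3, invoked 5, takes VC(e2)=(1, 0) under max, adds 1 for W0 → (2, 0)
e4, invoked 6, takes VC(e1)=(0, 1), VC(e2)=(1, 0) under max, adds 1 for W1 → (1, 2)
e6, invoked 10, takes VC(e3)=(2, 0) under max, adds 1 for W0 → (3, 0)
e5, invoked 8, takes VC(e1)=(0, 1), VC(e4)=(1, 2) under max, adds 1 for W1 → (1, 3)
target: VC(e5) = (1, 3)

(1, 3)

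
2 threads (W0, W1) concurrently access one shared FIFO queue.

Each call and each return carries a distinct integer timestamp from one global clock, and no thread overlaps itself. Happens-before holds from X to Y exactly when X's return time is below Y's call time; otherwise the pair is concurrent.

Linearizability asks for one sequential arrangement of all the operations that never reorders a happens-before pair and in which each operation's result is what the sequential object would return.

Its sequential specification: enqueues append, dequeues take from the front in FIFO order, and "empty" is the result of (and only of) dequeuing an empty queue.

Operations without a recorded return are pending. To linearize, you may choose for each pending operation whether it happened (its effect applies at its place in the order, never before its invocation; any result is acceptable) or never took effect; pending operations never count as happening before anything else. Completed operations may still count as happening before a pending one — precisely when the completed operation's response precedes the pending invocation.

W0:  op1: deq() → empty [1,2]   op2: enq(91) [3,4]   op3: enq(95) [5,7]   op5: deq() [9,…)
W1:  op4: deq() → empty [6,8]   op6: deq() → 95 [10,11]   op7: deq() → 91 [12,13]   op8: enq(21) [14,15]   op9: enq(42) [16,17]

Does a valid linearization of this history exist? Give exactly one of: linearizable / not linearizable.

not linearizable

cut after 7 events: linearizable; cut after 8 events (op4 responds, time 8): not linearizable
checked exhaustively: 2 real-time-consistent orders of 4 completed operations, zero legal FIFO queue replays
take op1, op2, op3, op4: step 4 already fails, because op4 deq() → empty cannot occur there
take op1, op2, op4, op3: step 3 already fails, because op4 deq() → empty cannot occur there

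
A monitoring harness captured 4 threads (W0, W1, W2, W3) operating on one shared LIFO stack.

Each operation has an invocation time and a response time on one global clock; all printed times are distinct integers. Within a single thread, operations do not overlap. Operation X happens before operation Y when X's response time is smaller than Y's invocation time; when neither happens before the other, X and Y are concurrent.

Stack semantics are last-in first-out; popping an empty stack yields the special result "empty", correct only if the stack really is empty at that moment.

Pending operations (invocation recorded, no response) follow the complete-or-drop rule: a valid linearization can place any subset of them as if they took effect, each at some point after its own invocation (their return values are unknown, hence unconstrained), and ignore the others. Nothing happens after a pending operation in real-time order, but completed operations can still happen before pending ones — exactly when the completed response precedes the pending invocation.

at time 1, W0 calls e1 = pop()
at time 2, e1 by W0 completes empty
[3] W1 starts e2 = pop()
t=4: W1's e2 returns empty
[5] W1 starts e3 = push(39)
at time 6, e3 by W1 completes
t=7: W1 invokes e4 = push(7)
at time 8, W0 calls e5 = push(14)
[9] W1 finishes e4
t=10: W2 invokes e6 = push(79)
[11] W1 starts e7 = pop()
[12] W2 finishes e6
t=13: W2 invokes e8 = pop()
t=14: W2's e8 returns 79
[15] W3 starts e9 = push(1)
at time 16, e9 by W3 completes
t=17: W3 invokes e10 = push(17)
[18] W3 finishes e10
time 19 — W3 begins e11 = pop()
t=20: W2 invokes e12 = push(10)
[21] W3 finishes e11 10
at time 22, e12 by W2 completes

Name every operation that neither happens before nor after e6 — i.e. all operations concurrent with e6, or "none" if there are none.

e6 spans [10,12]; an op avoiding the whole window 10..12 is ordered, any other is concurrent
e1 [1,2]: before
e2 [3,4]: before
e3 [5,6]: before
e4 [7,9]: before
e5 [8,…): concurrent
e7 [11,…): concurrent
e8 [13,14]: after
e9 [15,16]: after
e10 [17,18]: after
e11 [19,21]: after
e12 [20,22]: after

e5, e7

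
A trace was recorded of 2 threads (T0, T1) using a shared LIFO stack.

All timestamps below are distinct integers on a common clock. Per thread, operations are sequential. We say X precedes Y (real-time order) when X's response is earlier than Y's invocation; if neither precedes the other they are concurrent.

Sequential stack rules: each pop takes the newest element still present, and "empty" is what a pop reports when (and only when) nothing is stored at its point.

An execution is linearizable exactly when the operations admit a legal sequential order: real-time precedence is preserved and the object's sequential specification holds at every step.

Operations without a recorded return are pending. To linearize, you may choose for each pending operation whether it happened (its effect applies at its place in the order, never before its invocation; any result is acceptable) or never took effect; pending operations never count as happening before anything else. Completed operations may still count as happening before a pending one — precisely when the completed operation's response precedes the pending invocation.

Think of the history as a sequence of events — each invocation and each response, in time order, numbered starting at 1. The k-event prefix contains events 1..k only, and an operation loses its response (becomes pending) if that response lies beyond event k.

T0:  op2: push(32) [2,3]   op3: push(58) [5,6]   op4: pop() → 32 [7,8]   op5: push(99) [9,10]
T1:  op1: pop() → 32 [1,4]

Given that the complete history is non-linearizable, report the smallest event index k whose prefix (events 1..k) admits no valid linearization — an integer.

one valid order for events 1..7 is op2, op1, op3:
step 1: op2 push(32) — stack <32>
step 2: op1 pop() → 32 — stack <>
step 3: op3 push(58) — stack <58>
event 8 — op4's response, time 8 — after it, nothing linearizes
take op1, op2, op3, op4: step 1 already fails, because op1 pop() → 32 cannot occur there
take op2, op1, op3, op4: step 4 already fails, because op4 pop() → 32 cannot occur there

8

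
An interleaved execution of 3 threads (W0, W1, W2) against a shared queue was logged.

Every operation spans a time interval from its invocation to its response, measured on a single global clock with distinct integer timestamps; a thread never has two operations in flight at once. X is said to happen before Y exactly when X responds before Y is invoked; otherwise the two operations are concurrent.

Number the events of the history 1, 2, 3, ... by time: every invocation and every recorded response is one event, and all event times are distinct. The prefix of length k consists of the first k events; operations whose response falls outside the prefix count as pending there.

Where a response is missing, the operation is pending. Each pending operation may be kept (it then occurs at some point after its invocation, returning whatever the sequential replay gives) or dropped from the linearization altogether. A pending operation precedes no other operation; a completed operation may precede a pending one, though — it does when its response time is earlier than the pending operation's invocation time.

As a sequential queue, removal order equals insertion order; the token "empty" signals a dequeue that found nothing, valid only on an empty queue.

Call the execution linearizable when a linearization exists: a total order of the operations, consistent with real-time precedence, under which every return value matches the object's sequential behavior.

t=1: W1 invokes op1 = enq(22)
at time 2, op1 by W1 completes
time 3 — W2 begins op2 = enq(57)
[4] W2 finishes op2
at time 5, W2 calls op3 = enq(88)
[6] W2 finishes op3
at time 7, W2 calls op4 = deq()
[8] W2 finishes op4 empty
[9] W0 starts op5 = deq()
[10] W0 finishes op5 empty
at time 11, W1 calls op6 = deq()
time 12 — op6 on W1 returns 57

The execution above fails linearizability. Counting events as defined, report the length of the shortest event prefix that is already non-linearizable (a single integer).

events 1..7 are linearizable, e.g. via op1, op2, op3:
after step 1 (op1 enq(22)): queue <22>
after step 2 (op2 enq(57)): queue <22,57>
after step 3 (op3 enq(88)): queue <22,57,88>
at event 8 (op4's time-8 response) nothing linearizes any more
sample order op1, op2, op3, op4 stalls at step 4 — op4 deq() → empty has no legal effect

8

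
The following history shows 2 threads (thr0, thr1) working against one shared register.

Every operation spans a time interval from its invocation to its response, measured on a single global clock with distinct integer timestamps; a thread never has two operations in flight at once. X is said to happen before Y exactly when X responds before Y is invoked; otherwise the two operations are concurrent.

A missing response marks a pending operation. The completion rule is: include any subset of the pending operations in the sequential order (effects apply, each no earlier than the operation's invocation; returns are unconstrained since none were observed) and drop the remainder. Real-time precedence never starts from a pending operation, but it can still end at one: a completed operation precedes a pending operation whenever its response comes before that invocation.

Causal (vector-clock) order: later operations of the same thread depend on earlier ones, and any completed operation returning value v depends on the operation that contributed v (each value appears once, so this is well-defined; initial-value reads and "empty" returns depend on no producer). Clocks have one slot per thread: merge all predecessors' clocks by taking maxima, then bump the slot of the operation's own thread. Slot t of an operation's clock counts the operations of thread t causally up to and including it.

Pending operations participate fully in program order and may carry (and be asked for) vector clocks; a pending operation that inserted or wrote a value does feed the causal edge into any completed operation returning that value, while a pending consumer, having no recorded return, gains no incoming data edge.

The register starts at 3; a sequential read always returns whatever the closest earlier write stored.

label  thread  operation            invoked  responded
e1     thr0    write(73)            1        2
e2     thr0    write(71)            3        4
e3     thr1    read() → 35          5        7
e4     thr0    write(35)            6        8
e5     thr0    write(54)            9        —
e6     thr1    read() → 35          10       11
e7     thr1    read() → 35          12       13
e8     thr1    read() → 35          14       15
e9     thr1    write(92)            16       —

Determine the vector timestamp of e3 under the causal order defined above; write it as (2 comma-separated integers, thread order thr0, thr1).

invoked at 1, e1 has no predecessors; its own thr0 bump gives (1, 0)
merge at e2 (invoked 3): VC(e1)=(1, 0), own-thread bump on thr0 → (2, 0)
merge at e4 (invoked 6): VC(e2)=(2, 0), own-thread bump on thr0 → (3, 0)
merge at e3 (invoked 5): VC(e4)=(3, 0), own-thread bump on thr1 → (3, 1)
merge at e5 (invoked 9): VC(e4)=(3, 0), own-thread bump on thr0 → (4, 0)
merge at e6 (invoked 10): VC(e3)=(3, 1), VC(e4)=(3, 0), own-thread bump on thr1 → (3, 2)
merge at e7 (invoked 12): VC(e4)=(3, 0), VC(e6)=(3, 2), own-thread bump on thr1 → (3, 3)
merge at e8 (invoked 14): VC(e4)=(3, 0), VC(e7)=(3, 3), own-thread bump on thr1 → (3, 4)
merge at e9 (invoked 16): VC(e8)=(3, 4), own-thread bump on thr1 → (3, 5)
target: VC(e3) = (3, 1)

(3, 1)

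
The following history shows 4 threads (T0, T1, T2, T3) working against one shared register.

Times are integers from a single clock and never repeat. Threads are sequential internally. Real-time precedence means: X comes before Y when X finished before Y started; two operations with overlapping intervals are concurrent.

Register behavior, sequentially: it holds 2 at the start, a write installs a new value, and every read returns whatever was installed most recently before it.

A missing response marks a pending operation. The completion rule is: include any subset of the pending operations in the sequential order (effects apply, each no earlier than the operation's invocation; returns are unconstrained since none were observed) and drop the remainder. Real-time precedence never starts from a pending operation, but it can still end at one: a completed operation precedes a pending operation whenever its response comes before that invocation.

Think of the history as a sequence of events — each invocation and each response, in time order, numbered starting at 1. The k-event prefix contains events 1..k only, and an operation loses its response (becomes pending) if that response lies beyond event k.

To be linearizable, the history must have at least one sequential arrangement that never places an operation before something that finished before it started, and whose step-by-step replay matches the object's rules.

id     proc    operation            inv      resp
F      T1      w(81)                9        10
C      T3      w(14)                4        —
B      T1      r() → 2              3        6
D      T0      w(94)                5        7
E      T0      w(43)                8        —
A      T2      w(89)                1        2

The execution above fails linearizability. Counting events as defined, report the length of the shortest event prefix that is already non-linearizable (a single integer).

one valid order for events 1..5 is A:
step 1: A w(89) — value 89
event 6 — B's response, time 6 — after it, nothing linearizes
include/drop combinations of the 2 pending operations (C, D) were all tried; none helps
sample order A, B (pending dropped) stalls at step 2 — B r() → 2 has no legal effect

6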